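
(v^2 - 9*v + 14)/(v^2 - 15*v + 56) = (v - 2)/(v - 8)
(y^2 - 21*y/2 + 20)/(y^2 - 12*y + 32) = (y - 5/2)/(y - 4)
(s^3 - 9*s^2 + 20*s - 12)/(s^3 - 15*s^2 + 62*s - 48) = (s - 2)/(s - 8)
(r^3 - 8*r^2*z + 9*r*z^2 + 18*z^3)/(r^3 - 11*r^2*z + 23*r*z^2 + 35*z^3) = (r^2 - 9*r*z + 18*z^2)/(r^2 - 12*r*z + 35*z^2)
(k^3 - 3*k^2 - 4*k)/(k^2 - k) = (k^2 - 3*k - 4)/(k - 1)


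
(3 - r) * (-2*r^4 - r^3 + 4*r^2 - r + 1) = 2*r^5 - 5*r^4 - 7*r^3 + 13*r^2 - 4*r + 3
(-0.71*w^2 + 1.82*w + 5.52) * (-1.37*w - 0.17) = 0.9727*w^3 - 2.3727*w^2 - 7.8718*w - 0.9384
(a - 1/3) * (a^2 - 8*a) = a^3 - 25*a^2/3 + 8*a/3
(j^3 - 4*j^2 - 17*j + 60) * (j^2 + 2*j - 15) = j^5 - 2*j^4 - 40*j^3 + 86*j^2 + 375*j - 900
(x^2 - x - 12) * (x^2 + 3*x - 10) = x^4 + 2*x^3 - 25*x^2 - 26*x + 120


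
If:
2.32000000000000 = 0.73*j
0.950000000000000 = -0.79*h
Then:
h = -1.20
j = 3.18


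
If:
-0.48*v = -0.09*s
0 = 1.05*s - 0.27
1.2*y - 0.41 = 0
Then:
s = 0.26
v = 0.05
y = 0.34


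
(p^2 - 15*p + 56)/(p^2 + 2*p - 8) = (p^2 - 15*p + 56)/(p^2 + 2*p - 8)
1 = 1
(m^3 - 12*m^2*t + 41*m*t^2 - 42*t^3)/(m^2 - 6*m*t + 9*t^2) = (-m^2 + 9*m*t - 14*t^2)/(-m + 3*t)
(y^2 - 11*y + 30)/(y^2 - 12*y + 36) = (y - 5)/(y - 6)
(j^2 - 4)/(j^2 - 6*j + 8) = (j + 2)/(j - 4)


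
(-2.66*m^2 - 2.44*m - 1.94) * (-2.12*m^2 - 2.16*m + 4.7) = 5.6392*m^4 + 10.9184*m^3 - 3.1188*m^2 - 7.2776*m - 9.118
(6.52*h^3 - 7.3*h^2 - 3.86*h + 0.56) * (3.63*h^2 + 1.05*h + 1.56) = 23.6676*h^5 - 19.653*h^4 - 11.5056*h^3 - 13.4082*h^2 - 5.4336*h + 0.8736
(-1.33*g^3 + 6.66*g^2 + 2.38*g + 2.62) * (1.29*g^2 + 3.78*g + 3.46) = -1.7157*g^5 + 3.564*g^4 + 23.6432*g^3 + 35.4198*g^2 + 18.1384*g + 9.0652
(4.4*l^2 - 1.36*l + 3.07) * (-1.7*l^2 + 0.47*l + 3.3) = -7.48*l^4 + 4.38*l^3 + 8.6618*l^2 - 3.0451*l + 10.131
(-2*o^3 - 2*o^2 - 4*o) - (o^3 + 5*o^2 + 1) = -3*o^3 - 7*o^2 - 4*o - 1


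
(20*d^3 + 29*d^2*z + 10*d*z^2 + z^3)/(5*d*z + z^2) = 4*d^2/z + 5*d + z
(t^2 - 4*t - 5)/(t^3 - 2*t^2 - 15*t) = (t + 1)/(t*(t + 3))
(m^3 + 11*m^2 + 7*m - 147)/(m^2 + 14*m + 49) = m - 3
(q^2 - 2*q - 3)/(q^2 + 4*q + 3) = (q - 3)/(q + 3)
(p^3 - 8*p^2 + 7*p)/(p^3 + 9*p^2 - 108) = p*(p^2 - 8*p + 7)/(p^3 + 9*p^2 - 108)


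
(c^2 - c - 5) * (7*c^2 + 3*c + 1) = 7*c^4 - 4*c^3 - 37*c^2 - 16*c - 5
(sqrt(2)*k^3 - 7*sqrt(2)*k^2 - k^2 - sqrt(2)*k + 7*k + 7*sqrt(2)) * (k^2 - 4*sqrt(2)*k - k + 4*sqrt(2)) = sqrt(2)*k^5 - 8*sqrt(2)*k^4 - 9*k^4 + 10*sqrt(2)*k^3 + 72*k^3 - 55*k^2 - 24*sqrt(2)*k^2 - 64*k + 21*sqrt(2)*k + 56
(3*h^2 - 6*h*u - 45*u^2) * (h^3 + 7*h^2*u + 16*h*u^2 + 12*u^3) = 3*h^5 + 15*h^4*u - 39*h^3*u^2 - 375*h^2*u^3 - 792*h*u^4 - 540*u^5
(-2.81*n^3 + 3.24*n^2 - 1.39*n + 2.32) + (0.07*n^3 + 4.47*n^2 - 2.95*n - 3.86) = -2.74*n^3 + 7.71*n^2 - 4.34*n - 1.54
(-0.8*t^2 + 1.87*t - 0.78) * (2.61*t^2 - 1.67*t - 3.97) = -2.088*t^4 + 6.2167*t^3 - 1.9827*t^2 - 6.1213*t + 3.0966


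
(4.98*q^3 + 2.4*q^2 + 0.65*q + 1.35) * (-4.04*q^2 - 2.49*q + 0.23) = -20.1192*q^5 - 22.0962*q^4 - 7.4566*q^3 - 6.5205*q^2 - 3.212*q + 0.3105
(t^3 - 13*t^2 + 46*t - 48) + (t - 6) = t^3 - 13*t^2 + 47*t - 54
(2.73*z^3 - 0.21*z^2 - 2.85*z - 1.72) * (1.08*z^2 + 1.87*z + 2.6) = 2.9484*z^5 + 4.8783*z^4 + 3.6273*z^3 - 7.7331*z^2 - 10.6264*z - 4.472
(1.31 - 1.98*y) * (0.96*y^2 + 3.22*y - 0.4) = -1.9008*y^3 - 5.118*y^2 + 5.0102*y - 0.524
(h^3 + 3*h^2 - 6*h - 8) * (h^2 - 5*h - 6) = h^5 - 2*h^4 - 27*h^3 + 4*h^2 + 76*h + 48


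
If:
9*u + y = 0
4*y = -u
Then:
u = 0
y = 0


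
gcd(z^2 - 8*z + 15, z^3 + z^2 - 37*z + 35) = z - 5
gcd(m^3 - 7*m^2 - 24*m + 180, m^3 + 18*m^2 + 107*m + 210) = m + 5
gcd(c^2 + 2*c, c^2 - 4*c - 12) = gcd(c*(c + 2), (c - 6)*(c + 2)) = c + 2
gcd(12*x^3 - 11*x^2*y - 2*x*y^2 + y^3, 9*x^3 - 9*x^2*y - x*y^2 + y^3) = 3*x^2 - 2*x*y - y^2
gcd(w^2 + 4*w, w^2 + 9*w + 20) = w + 4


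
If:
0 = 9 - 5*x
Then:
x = 9/5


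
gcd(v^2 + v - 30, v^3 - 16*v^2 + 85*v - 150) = v - 5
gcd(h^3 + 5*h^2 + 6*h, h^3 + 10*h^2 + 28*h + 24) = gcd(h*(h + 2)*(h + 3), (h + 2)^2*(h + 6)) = h + 2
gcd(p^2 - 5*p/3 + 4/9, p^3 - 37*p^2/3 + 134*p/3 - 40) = p - 4/3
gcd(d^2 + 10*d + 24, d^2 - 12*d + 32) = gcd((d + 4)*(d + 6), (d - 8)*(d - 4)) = 1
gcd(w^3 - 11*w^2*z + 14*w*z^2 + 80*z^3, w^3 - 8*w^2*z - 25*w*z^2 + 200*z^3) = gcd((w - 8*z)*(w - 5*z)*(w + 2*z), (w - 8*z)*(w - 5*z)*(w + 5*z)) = w^2 - 13*w*z + 40*z^2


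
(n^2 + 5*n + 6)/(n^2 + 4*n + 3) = (n + 2)/(n + 1)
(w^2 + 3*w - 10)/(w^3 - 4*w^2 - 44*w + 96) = (w + 5)/(w^2 - 2*w - 48)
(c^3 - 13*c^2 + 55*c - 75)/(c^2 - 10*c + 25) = c - 3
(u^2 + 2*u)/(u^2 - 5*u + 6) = u*(u + 2)/(u^2 - 5*u + 6)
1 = 1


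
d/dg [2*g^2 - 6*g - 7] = 4*g - 6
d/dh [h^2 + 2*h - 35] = 2*h + 2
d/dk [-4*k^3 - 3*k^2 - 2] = 6*k*(-2*k - 1)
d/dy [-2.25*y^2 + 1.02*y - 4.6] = 1.02 - 4.5*y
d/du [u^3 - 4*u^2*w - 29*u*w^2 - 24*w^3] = 3*u^2 - 8*u*w - 29*w^2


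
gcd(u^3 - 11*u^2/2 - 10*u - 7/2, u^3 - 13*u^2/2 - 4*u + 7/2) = u^2 - 6*u - 7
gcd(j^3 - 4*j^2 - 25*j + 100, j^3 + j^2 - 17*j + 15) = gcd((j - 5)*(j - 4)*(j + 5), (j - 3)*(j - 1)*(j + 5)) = j + 5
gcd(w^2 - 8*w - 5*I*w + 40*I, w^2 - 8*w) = w - 8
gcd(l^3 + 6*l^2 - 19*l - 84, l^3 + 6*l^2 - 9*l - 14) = l + 7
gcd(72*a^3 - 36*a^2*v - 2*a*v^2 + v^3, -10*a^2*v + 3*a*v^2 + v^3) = -2*a + v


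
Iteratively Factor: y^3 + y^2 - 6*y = (y - 2)*(y^2 + 3*y) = (y - 2)*(y + 3)*(y)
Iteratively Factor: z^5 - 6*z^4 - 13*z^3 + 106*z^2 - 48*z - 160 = (z - 2)*(z^4 - 4*z^3 - 21*z^2 + 64*z + 80) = (z - 2)*(z + 4)*(z^3 - 8*z^2 + 11*z + 20) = (z - 2)*(z + 1)*(z + 4)*(z^2 - 9*z + 20) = (z - 5)*(z - 2)*(z + 1)*(z + 4)*(z - 4)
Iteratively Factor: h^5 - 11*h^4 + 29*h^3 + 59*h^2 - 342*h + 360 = (h - 5)*(h^4 - 6*h^3 - h^2 + 54*h - 72) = (h - 5)*(h - 3)*(h^3 - 3*h^2 - 10*h + 24) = (h - 5)*(h - 3)*(h + 3)*(h^2 - 6*h + 8) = (h - 5)*(h - 4)*(h - 3)*(h + 3)*(h - 2)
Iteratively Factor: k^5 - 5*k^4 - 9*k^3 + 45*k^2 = (k - 5)*(k^4 - 9*k^2) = k*(k - 5)*(k^3 - 9*k) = k*(k - 5)*(k - 3)*(k^2 + 3*k) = k^2*(k - 5)*(k - 3)*(k + 3)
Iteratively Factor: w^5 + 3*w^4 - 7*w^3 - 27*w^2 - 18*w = (w + 2)*(w^4 + w^3 - 9*w^2 - 9*w) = (w + 2)*(w + 3)*(w^3 - 2*w^2 - 3*w) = w*(w + 2)*(w + 3)*(w^2 - 2*w - 3) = w*(w + 1)*(w + 2)*(w + 3)*(w - 3)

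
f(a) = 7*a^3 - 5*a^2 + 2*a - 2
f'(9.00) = 1613.00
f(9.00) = 4714.00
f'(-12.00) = 3146.00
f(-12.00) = -12842.00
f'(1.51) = 34.78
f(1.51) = 13.72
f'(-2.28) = 133.97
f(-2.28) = -115.52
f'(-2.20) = 125.64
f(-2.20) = -105.14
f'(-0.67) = 18.13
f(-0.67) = -7.69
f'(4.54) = 389.44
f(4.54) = 559.06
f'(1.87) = 56.73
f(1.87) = 30.03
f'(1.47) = 32.68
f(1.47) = 12.37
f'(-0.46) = 11.04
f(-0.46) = -4.66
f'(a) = 21*a^2 - 10*a + 2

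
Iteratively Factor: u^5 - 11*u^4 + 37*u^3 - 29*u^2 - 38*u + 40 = (u - 5)*(u^4 - 6*u^3 + 7*u^2 + 6*u - 8) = (u - 5)*(u - 2)*(u^3 - 4*u^2 - u + 4) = (u - 5)*(u - 4)*(u - 2)*(u^2 - 1) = (u - 5)*(u - 4)*(u - 2)*(u - 1)*(u + 1)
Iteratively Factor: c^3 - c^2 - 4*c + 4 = (c - 1)*(c^2 - 4) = (c - 2)*(c - 1)*(c + 2)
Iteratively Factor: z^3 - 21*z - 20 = (z + 1)*(z^2 - z - 20) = (z + 1)*(z + 4)*(z - 5)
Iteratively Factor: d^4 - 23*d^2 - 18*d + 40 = (d + 2)*(d^3 - 2*d^2 - 19*d + 20) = (d - 5)*(d + 2)*(d^2 + 3*d - 4) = (d - 5)*(d + 2)*(d + 4)*(d - 1)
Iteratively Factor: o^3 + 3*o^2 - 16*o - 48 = (o + 4)*(o^2 - o - 12) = (o - 4)*(o + 4)*(o + 3)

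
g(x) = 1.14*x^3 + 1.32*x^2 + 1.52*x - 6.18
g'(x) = 3.42*x^2 + 2.64*x + 1.52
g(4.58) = 137.99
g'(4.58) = 85.35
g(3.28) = 53.23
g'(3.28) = 46.97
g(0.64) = -4.37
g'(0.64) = 4.61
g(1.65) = 5.04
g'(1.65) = 15.19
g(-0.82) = -7.17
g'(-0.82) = 1.65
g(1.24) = -0.09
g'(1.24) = 10.05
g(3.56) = 67.39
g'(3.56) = 54.26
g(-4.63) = -98.07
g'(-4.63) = 62.61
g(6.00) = 296.70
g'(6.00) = 140.48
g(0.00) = -6.18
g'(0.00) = 1.52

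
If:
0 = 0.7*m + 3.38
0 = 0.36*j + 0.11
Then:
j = -0.31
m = -4.83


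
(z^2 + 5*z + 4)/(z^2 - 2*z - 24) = (z + 1)/(z - 6)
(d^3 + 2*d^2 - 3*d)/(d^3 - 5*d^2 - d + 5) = d*(d + 3)/(d^2 - 4*d - 5)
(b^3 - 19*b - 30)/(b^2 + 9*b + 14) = (b^2 - 2*b - 15)/(b + 7)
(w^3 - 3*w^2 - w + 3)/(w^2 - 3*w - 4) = (w^2 - 4*w + 3)/(w - 4)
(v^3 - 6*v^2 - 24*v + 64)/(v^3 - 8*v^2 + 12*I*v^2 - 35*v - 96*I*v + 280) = (v^2 + 2*v - 8)/(v^2 + 12*I*v - 35)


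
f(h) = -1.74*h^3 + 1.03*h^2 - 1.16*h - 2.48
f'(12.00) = -728.12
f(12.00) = -2874.80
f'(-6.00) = -201.44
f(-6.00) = 417.40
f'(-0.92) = -7.47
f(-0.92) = 0.81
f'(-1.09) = -9.61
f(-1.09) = 2.26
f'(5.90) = -170.71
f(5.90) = -330.83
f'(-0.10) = -1.42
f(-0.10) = -2.35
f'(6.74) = -224.41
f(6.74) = -496.26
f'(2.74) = -34.71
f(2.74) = -33.72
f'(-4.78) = -130.28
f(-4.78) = 216.63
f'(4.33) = -90.11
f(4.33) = -129.45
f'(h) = -5.22*h^2 + 2.06*h - 1.16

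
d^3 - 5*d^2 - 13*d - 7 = (d - 7)*(d + 1)^2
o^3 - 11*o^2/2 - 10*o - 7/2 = (o - 7)*(o + 1/2)*(o + 1)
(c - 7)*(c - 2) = c^2 - 9*c + 14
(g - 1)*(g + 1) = g^2 - 1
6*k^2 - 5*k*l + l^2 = (-3*k + l)*(-2*k + l)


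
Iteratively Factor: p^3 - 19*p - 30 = (p + 2)*(p^2 - 2*p - 15) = (p - 5)*(p + 2)*(p + 3)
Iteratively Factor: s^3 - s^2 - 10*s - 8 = (s - 4)*(s^2 + 3*s + 2) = (s - 4)*(s + 2)*(s + 1)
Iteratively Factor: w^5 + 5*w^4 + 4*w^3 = (w + 1)*(w^4 + 4*w^3) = (w + 1)*(w + 4)*(w^3) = w*(w + 1)*(w + 4)*(w^2) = w^2*(w + 1)*(w + 4)*(w)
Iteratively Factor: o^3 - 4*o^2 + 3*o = (o - 3)*(o^2 - o) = (o - 3)*(o - 1)*(o)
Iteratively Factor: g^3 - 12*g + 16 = (g - 2)*(g^2 + 2*g - 8) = (g - 2)^2*(g + 4)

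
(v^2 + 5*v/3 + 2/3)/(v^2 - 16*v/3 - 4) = (v + 1)/(v - 6)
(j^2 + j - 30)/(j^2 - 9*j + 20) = (j + 6)/(j - 4)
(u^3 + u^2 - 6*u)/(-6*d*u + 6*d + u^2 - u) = u*(-u^2 - u + 6)/(6*d*u - 6*d - u^2 + u)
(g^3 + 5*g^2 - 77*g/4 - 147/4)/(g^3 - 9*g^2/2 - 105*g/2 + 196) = (g + 3/2)/(g - 8)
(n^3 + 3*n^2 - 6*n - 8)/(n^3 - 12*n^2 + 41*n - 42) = (n^2 + 5*n + 4)/(n^2 - 10*n + 21)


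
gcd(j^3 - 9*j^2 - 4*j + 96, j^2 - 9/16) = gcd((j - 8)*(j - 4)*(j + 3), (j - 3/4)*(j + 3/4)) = 1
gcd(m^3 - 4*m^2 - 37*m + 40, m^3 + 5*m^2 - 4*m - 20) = m + 5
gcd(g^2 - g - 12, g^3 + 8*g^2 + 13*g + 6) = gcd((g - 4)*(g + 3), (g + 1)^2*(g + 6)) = 1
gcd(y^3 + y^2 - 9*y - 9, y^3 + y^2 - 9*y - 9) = y^3 + y^2 - 9*y - 9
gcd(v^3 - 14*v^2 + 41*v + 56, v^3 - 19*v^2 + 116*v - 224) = v^2 - 15*v + 56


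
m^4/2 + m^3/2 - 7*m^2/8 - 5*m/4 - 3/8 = (m/2 + 1/2)*(m - 3/2)*(m + 1/2)*(m + 1)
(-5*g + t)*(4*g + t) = -20*g^2 - g*t + t^2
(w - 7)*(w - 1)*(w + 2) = w^3 - 6*w^2 - 9*w + 14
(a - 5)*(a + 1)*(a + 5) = a^3 + a^2 - 25*a - 25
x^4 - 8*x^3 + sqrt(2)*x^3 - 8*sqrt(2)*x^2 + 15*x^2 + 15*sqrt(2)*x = x*(x - 5)*(x - 3)*(x + sqrt(2))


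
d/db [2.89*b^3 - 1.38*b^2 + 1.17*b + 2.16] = 8.67*b^2 - 2.76*b + 1.17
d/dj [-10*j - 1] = -10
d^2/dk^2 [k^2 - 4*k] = 2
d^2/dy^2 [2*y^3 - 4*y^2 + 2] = 12*y - 8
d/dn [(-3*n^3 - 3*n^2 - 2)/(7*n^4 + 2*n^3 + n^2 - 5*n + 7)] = (21*n^6 + 42*n^5 + 3*n^4 + 86*n^3 - 36*n^2 - 38*n - 10)/(49*n^8 + 28*n^7 + 18*n^6 - 66*n^5 + 79*n^4 + 18*n^3 + 39*n^2 - 70*n + 49)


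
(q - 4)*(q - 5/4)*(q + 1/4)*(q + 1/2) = q^4 - 9*q^3/2 + 19*q^2/16 + 99*q/32 + 5/8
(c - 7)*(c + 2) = c^2 - 5*c - 14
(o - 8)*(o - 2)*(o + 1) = o^3 - 9*o^2 + 6*o + 16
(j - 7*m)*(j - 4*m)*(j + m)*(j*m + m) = j^4*m - 10*j^3*m^2 + j^3*m + 17*j^2*m^3 - 10*j^2*m^2 + 28*j*m^4 + 17*j*m^3 + 28*m^4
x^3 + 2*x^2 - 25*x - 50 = (x - 5)*(x + 2)*(x + 5)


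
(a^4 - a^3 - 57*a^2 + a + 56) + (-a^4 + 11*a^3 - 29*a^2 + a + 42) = 10*a^3 - 86*a^2 + 2*a + 98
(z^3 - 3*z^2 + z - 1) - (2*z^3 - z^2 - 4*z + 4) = -z^3 - 2*z^2 + 5*z - 5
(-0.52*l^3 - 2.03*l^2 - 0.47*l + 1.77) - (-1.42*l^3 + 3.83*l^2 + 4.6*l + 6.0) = 0.9*l^3 - 5.86*l^2 - 5.07*l - 4.23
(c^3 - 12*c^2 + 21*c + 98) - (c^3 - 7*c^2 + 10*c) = -5*c^2 + 11*c + 98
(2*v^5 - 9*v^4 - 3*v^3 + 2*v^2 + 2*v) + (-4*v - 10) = 2*v^5 - 9*v^4 - 3*v^3 + 2*v^2 - 2*v - 10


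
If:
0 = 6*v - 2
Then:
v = 1/3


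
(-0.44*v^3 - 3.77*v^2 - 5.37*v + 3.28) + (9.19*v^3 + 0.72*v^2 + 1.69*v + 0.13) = 8.75*v^3 - 3.05*v^2 - 3.68*v + 3.41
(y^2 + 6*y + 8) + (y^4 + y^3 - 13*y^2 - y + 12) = y^4 + y^3 - 12*y^2 + 5*y + 20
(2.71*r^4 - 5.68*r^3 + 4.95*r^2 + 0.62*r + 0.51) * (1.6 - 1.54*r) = -4.1734*r^5 + 13.0832*r^4 - 16.711*r^3 + 6.9652*r^2 + 0.2066*r + 0.816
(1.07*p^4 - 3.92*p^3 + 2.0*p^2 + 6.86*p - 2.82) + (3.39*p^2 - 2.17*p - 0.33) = 1.07*p^4 - 3.92*p^3 + 5.39*p^2 + 4.69*p - 3.15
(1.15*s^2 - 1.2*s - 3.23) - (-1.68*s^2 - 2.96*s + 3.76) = 2.83*s^2 + 1.76*s - 6.99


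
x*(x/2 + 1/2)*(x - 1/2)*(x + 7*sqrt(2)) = x^4/2 + x^3/4 + 7*sqrt(2)*x^3/2 - x^2/4 + 7*sqrt(2)*x^2/4 - 7*sqrt(2)*x/4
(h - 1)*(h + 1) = h^2 - 1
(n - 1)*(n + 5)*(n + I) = n^3 + 4*n^2 + I*n^2 - 5*n + 4*I*n - 5*I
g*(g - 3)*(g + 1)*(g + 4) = g^4 + 2*g^3 - 11*g^2 - 12*g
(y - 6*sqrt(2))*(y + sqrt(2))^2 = y^3 - 4*sqrt(2)*y^2 - 22*y - 12*sqrt(2)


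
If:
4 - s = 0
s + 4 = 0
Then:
No Solution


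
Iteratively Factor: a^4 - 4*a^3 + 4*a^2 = (a - 2)*(a^3 - 2*a^2) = a*(a - 2)*(a^2 - 2*a) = a^2*(a - 2)*(a - 2)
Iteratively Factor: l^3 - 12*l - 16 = (l - 4)*(l^2 + 4*l + 4) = (l - 4)*(l + 2)*(l + 2)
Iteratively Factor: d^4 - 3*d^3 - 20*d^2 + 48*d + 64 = (d + 1)*(d^3 - 4*d^2 - 16*d + 64) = (d - 4)*(d + 1)*(d^2 - 16) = (d - 4)*(d + 1)*(d + 4)*(d - 4)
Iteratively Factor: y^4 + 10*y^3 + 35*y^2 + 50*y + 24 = (y + 1)*(y^3 + 9*y^2 + 26*y + 24) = (y + 1)*(y + 2)*(y^2 + 7*y + 12) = (y + 1)*(y + 2)*(y + 4)*(y + 3)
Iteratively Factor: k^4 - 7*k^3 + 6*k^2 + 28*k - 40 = (k - 5)*(k^3 - 2*k^2 - 4*k + 8) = (k - 5)*(k + 2)*(k^2 - 4*k + 4) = (k - 5)*(k - 2)*(k + 2)*(k - 2)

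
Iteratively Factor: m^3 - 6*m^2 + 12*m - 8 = (m - 2)*(m^2 - 4*m + 4) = (m - 2)^2*(m - 2)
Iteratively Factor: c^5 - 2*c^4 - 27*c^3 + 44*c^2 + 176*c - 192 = (c + 4)*(c^4 - 6*c^3 - 3*c^2 + 56*c - 48) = (c + 3)*(c + 4)*(c^3 - 9*c^2 + 24*c - 16) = (c - 4)*(c + 3)*(c + 4)*(c^2 - 5*c + 4) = (c - 4)*(c - 1)*(c + 3)*(c + 4)*(c - 4)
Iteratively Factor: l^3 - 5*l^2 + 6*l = (l - 3)*(l^2 - 2*l) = (l - 3)*(l - 2)*(l)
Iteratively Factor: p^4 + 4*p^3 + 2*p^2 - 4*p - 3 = (p + 3)*(p^3 + p^2 - p - 1) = (p - 1)*(p + 3)*(p^2 + 2*p + 1) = (p - 1)*(p + 1)*(p + 3)*(p + 1)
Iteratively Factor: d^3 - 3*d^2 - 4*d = (d + 1)*(d^2 - 4*d) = d*(d + 1)*(d - 4)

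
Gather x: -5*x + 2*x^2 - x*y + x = 2*x^2 + x*(-y - 4)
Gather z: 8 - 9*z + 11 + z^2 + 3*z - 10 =z^2 - 6*z + 9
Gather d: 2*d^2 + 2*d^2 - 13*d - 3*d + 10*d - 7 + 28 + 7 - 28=4*d^2 - 6*d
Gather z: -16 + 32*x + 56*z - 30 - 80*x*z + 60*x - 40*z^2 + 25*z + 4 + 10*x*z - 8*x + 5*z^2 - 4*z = 84*x - 35*z^2 + z*(77 - 70*x) - 42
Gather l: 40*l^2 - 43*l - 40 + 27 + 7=40*l^2 - 43*l - 6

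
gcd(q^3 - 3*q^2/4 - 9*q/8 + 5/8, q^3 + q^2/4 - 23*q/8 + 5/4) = q^2 - 7*q/4 + 5/8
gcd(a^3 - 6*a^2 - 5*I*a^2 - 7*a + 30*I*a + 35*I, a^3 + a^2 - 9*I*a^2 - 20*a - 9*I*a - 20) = a^2 + a*(1 - 5*I) - 5*I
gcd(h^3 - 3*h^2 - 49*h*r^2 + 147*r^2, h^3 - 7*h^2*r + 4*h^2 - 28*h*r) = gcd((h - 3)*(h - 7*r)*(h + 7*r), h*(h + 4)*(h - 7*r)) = -h + 7*r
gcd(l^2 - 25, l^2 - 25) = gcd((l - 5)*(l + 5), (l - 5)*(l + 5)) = l^2 - 25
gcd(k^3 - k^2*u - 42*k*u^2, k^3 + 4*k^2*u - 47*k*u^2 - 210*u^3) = -k^2 + k*u + 42*u^2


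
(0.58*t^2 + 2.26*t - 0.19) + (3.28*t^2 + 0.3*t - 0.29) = 3.86*t^2 + 2.56*t - 0.48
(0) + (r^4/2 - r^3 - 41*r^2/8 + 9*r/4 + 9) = r^4/2 - r^3 - 41*r^2/8 + 9*r/4 + 9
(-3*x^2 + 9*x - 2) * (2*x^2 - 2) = -6*x^4 + 18*x^3 + 2*x^2 - 18*x + 4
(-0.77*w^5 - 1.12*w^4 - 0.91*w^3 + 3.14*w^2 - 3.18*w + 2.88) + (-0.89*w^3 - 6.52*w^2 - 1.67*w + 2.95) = -0.77*w^5 - 1.12*w^4 - 1.8*w^3 - 3.38*w^2 - 4.85*w + 5.83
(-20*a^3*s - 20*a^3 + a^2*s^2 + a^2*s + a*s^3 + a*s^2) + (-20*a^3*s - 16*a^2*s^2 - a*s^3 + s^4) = -40*a^3*s - 20*a^3 - 15*a^2*s^2 + a^2*s + a*s^2 + s^4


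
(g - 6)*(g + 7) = g^2 + g - 42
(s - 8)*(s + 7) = s^2 - s - 56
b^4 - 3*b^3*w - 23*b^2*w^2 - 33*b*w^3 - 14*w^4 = (b - 7*w)*(b + w)^2*(b + 2*w)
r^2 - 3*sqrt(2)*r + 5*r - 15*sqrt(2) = (r + 5)*(r - 3*sqrt(2))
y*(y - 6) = y^2 - 6*y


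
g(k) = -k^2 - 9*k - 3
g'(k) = -2*k - 9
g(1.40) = -17.56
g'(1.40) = -11.80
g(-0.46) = 0.93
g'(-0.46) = -8.08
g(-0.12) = -1.93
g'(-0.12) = -8.76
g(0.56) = -8.35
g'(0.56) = -10.12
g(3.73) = -50.48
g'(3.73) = -16.46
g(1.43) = -17.91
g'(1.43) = -11.86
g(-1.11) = 5.76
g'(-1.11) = -6.78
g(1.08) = -13.89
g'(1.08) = -11.16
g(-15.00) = -93.00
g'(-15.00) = 21.00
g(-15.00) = -93.00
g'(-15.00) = 21.00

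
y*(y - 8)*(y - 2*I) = y^3 - 8*y^2 - 2*I*y^2 + 16*I*y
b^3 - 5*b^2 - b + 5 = (b - 5)*(b - 1)*(b + 1)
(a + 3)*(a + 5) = a^2 + 8*a + 15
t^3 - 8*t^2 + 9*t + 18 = (t - 6)*(t - 3)*(t + 1)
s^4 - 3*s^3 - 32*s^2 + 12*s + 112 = (s - 7)*(s - 2)*(s + 2)*(s + 4)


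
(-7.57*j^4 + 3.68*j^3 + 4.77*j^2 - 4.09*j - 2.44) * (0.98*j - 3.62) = -7.4186*j^5 + 31.0098*j^4 - 8.647*j^3 - 21.2756*j^2 + 12.4146*j + 8.8328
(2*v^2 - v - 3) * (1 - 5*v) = -10*v^3 + 7*v^2 + 14*v - 3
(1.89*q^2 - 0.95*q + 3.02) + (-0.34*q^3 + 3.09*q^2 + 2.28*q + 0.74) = -0.34*q^3 + 4.98*q^2 + 1.33*q + 3.76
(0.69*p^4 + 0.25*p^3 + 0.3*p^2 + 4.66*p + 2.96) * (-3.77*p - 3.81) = -2.6013*p^5 - 3.5714*p^4 - 2.0835*p^3 - 18.7112*p^2 - 28.9138*p - 11.2776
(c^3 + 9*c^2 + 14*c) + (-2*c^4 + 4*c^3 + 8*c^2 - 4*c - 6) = -2*c^4 + 5*c^3 + 17*c^2 + 10*c - 6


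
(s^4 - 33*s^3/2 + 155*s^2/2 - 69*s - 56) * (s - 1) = s^5 - 35*s^4/2 + 94*s^3 - 293*s^2/2 + 13*s + 56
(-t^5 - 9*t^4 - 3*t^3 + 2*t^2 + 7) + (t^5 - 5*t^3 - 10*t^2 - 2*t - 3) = -9*t^4 - 8*t^3 - 8*t^2 - 2*t + 4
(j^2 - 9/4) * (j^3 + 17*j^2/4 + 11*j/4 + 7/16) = j^5 + 17*j^4/4 + j^3/2 - 73*j^2/8 - 99*j/16 - 63/64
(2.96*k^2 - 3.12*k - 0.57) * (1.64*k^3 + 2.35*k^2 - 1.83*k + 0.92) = 4.8544*k^5 + 1.8392*k^4 - 13.6836*k^3 + 7.0933*k^2 - 1.8273*k - 0.5244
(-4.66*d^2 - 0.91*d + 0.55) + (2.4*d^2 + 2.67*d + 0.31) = -2.26*d^2 + 1.76*d + 0.86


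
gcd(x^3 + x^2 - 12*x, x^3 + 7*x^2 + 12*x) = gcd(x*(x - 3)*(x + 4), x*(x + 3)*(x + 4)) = x^2 + 4*x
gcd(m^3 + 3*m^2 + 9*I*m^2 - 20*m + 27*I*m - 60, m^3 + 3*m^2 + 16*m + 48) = m^2 + m*(3 + 4*I) + 12*I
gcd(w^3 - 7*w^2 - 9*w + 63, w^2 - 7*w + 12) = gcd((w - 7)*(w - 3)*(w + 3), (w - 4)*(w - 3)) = w - 3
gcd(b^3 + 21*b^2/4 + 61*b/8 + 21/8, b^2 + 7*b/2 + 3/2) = b^2 + 7*b/2 + 3/2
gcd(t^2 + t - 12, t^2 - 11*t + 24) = t - 3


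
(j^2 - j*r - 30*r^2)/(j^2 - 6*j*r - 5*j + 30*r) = (j + 5*r)/(j - 5)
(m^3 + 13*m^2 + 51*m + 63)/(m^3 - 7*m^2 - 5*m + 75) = (m^2 + 10*m + 21)/(m^2 - 10*m + 25)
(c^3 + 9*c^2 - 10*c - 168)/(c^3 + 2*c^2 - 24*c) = (c + 7)/c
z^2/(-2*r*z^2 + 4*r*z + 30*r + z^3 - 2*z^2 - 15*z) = z^2/(-2*r*z^2 + 4*r*z + 30*r + z^3 - 2*z^2 - 15*z)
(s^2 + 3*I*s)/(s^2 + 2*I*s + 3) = s/(s - I)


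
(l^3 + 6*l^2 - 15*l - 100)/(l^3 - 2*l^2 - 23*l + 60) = (l + 5)/(l - 3)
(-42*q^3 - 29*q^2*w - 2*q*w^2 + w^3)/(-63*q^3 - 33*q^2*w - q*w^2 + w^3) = (2*q + w)/(3*q + w)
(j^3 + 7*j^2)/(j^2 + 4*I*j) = j*(j + 7)/(j + 4*I)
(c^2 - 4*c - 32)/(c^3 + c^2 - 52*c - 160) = 1/(c + 5)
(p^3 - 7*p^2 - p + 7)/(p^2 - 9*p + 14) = (p^2 - 1)/(p - 2)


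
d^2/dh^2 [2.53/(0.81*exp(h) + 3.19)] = (1.659933*exp(h) - 6.537267)*exp(h)/(0.81*exp(h) + 3.19)^3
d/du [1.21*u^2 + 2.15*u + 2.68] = 2.42*u + 2.15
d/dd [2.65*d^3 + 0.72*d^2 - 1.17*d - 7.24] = 7.95*d^2 + 1.44*d - 1.17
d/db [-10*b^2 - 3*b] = -20*b - 3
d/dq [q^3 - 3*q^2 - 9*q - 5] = 3*q^2 - 6*q - 9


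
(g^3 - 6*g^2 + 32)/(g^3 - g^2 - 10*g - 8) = (g - 4)/(g + 1)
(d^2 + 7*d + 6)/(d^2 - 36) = (d + 1)/(d - 6)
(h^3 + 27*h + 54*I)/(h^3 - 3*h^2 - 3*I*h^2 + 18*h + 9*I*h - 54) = (h + 3*I)/(h - 3)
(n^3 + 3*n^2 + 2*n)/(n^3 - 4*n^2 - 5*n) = (n + 2)/(n - 5)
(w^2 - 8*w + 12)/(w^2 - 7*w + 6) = (w - 2)/(w - 1)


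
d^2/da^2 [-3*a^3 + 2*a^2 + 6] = 4 - 18*a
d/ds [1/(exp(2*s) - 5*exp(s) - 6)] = (5 - 2*exp(s))*exp(s)/(-exp(2*s) + 5*exp(s) + 6)^2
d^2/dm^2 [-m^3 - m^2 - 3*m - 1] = -6*m - 2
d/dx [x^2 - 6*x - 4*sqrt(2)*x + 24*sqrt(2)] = 2*x - 6 - 4*sqrt(2)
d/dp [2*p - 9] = 2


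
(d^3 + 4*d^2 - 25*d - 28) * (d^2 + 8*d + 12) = d^5 + 12*d^4 + 19*d^3 - 180*d^2 - 524*d - 336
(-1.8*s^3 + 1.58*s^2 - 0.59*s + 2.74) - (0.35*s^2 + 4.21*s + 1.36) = -1.8*s^3 + 1.23*s^2 - 4.8*s + 1.38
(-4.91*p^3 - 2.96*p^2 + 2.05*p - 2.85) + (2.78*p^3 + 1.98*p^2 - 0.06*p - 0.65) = -2.13*p^3 - 0.98*p^2 + 1.99*p - 3.5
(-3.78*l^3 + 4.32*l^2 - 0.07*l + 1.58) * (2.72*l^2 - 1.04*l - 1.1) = -10.2816*l^5 + 15.6816*l^4 - 0.5252*l^3 - 0.381600000000001*l^2 - 1.5662*l - 1.738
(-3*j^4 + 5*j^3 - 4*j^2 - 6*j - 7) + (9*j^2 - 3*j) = -3*j^4 + 5*j^3 + 5*j^2 - 9*j - 7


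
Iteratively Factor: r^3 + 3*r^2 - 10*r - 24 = (r - 3)*(r^2 + 6*r + 8) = (r - 3)*(r + 2)*(r + 4)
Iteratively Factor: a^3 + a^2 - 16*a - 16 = (a - 4)*(a^2 + 5*a + 4) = (a - 4)*(a + 4)*(a + 1)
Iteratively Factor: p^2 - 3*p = (p - 3)*(p)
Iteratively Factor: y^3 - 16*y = (y)*(y^2 - 16) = y*(y - 4)*(y + 4)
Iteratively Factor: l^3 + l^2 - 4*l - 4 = (l + 1)*(l^2 - 4) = (l + 1)*(l + 2)*(l - 2)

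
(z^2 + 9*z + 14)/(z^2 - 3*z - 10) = (z + 7)/(z - 5)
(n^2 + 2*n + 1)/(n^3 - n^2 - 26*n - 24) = (n + 1)/(n^2 - 2*n - 24)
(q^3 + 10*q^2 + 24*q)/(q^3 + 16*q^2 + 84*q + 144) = q/(q + 6)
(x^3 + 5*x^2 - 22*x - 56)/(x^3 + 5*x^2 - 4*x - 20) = (x^2 + 3*x - 28)/(x^2 + 3*x - 10)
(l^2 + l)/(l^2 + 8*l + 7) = l/(l + 7)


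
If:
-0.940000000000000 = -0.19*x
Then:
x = 4.95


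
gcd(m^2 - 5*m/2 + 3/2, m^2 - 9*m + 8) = m - 1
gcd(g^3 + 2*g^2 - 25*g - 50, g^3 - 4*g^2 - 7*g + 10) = g^2 - 3*g - 10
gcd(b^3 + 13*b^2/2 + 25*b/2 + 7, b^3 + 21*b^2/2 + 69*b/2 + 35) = b^2 + 11*b/2 + 7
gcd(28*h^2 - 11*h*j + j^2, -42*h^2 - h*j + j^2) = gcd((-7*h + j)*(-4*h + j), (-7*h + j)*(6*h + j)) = 7*h - j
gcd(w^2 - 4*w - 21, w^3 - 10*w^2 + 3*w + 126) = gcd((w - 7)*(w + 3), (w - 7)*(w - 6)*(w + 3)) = w^2 - 4*w - 21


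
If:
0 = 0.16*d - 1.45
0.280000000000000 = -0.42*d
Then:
No Solution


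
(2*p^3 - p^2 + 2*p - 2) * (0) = 0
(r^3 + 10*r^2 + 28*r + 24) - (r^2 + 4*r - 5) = r^3 + 9*r^2 + 24*r + 29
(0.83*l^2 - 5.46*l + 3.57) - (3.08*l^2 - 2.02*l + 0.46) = -2.25*l^2 - 3.44*l + 3.11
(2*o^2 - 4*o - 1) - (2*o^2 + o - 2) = 1 - 5*o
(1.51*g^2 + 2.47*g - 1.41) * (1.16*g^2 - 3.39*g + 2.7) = 1.7516*g^4 - 2.2537*g^3 - 5.9319*g^2 + 11.4489*g - 3.807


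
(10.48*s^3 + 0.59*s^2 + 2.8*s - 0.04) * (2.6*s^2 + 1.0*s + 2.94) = 27.248*s^5 + 12.014*s^4 + 38.6812*s^3 + 4.4306*s^2 + 8.192*s - 0.1176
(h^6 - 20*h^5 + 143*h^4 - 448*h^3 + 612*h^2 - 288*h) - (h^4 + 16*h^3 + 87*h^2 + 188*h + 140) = h^6 - 20*h^5 + 142*h^4 - 464*h^3 + 525*h^2 - 476*h - 140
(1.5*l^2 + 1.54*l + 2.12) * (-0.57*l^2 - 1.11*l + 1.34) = -0.855*l^4 - 2.5428*l^3 - 0.9078*l^2 - 0.2896*l + 2.8408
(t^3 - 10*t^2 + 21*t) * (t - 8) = t^4 - 18*t^3 + 101*t^2 - 168*t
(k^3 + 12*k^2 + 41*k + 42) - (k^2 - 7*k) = k^3 + 11*k^2 + 48*k + 42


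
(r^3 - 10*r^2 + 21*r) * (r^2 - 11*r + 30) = r^5 - 21*r^4 + 161*r^3 - 531*r^2 + 630*r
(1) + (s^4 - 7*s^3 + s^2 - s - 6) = s^4 - 7*s^3 + s^2 - s - 5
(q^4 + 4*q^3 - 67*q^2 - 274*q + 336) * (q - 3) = q^5 + q^4 - 79*q^3 - 73*q^2 + 1158*q - 1008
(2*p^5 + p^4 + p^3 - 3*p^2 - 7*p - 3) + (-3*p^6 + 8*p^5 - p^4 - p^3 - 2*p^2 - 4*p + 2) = -3*p^6 + 10*p^5 - 5*p^2 - 11*p - 1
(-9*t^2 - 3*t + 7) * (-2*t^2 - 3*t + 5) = 18*t^4 + 33*t^3 - 50*t^2 - 36*t + 35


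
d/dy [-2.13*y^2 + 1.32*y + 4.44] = 1.32 - 4.26*y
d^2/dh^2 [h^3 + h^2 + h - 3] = 6*h + 2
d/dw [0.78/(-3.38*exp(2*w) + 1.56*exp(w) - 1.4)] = (5.2728*exp(w) - 1.2168)*exp(w)/(3.38*exp(2*w) - 1.56*exp(w) + 1.4)^2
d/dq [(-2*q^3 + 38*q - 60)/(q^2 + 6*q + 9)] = 2*(-q^3 - 9*q^2 - 19*q + 117)/(q^3 + 9*q^2 + 27*q + 27)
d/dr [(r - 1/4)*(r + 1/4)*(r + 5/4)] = 3*r^2 + 5*r/2 - 1/16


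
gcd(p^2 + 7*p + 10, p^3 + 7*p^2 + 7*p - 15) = p + 5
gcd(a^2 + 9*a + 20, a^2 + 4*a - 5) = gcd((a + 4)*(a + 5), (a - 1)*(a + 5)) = a + 5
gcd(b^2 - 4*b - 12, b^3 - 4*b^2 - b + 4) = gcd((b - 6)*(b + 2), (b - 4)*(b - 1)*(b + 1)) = 1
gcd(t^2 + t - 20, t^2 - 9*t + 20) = t - 4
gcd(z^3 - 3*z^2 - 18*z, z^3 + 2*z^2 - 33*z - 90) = z^2 - 3*z - 18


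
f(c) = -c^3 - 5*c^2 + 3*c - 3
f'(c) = -3*c^2 - 10*c + 3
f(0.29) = -2.57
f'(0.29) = -0.15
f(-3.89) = -31.47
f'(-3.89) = -3.50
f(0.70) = -3.69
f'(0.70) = -5.47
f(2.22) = -31.92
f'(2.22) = -33.99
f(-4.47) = -27.00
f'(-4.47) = -12.24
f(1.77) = -18.90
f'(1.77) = -24.10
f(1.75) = -18.42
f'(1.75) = -23.69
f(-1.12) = -11.23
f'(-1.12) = 10.44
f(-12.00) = 969.00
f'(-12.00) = -309.00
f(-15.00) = 2202.00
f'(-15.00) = -522.00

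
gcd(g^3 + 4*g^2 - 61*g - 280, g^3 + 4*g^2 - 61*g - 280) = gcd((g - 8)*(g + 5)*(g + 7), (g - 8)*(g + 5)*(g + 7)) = g^3 + 4*g^2 - 61*g - 280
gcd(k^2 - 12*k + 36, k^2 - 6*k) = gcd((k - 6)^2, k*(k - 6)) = k - 6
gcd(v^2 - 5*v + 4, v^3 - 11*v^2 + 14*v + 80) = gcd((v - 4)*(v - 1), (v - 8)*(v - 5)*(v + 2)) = 1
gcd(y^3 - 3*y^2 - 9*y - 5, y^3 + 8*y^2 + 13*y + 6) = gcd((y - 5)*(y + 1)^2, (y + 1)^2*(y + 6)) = y^2 + 2*y + 1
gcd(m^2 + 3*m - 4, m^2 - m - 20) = m + 4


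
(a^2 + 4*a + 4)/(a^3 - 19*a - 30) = (a + 2)/(a^2 - 2*a - 15)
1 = 1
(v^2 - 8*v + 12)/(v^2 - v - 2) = (v - 6)/(v + 1)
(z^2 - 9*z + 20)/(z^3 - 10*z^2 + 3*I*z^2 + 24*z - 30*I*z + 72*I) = (z - 5)/(z^2 + 3*z*(-2 + I) - 18*I)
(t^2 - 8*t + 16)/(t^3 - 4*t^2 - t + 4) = (t - 4)/(t^2 - 1)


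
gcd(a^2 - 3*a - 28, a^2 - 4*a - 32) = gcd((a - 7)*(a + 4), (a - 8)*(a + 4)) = a + 4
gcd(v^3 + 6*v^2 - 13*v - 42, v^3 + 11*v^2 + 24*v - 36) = 1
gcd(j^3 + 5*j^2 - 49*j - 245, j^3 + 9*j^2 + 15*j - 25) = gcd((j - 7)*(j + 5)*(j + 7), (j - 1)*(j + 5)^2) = j + 5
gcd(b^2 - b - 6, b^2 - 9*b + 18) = b - 3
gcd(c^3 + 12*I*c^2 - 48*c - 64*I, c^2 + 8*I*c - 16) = c^2 + 8*I*c - 16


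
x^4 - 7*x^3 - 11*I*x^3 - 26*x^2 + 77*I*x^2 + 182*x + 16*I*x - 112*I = (x - 7)*(x - 8*I)*(x - 2*I)*(x - I)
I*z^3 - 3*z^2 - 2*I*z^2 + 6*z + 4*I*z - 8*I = (z - 2)*(z + 4*I)*(I*z + 1)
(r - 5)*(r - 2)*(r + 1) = r^3 - 6*r^2 + 3*r + 10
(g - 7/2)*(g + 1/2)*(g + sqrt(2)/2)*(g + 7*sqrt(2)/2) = g^4 - 3*g^3 + 4*sqrt(2)*g^3 - 12*sqrt(2)*g^2 + 7*g^2/4 - 21*g/2 - 7*sqrt(2)*g - 49/8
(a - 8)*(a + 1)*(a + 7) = a^3 - 57*a - 56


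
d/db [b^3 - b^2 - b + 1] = 3*b^2 - 2*b - 1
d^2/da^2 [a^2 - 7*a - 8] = 2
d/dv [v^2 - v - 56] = 2*v - 1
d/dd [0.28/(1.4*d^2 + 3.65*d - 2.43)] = (-0.784*d - 1.022)/(1.4*d^2 + 3.65*d - 2.43)^2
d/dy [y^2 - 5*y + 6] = 2*y - 5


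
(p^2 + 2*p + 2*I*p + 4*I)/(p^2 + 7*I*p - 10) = (p + 2)/(p + 5*I)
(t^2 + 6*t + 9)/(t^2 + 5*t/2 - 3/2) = 2*(t + 3)/(2*t - 1)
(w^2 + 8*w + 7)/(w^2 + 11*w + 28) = (w + 1)/(w + 4)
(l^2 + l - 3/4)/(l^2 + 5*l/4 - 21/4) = (4*l^2 + 4*l - 3)/(4*l^2 + 5*l - 21)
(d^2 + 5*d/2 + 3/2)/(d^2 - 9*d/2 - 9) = (d + 1)/(d - 6)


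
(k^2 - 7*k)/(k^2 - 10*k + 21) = k/(k - 3)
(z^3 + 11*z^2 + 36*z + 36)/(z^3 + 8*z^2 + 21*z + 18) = (z + 6)/(z + 3)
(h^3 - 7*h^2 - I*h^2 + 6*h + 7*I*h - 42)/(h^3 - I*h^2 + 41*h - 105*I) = (h^2 + h*(-7 + 2*I) - 14*I)/(h^2 + 2*I*h + 35)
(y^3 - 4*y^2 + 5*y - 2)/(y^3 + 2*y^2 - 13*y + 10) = (y - 1)/(y + 5)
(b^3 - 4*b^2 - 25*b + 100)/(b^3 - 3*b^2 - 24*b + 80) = (b - 5)/(b - 4)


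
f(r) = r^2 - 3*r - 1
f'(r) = 2*r - 3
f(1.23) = -3.18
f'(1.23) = -0.54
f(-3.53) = 22.05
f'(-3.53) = -10.06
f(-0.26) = -0.15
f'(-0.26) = -3.52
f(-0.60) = 1.16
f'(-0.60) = -4.20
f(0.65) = -2.53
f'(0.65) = -1.70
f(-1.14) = 3.72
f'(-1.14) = -5.28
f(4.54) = 5.99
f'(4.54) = 6.08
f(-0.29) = -0.05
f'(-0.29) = -3.58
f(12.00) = 107.00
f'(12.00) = 21.00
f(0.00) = -1.00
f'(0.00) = -3.00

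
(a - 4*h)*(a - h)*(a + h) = a^3 - 4*a^2*h - a*h^2 + 4*h^3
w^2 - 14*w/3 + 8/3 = (w - 4)*(w - 2/3)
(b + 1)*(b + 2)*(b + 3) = b^3 + 6*b^2 + 11*b + 6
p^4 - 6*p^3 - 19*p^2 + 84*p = p*(p - 7)*(p - 3)*(p + 4)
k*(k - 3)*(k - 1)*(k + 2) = k^4 - 2*k^3 - 5*k^2 + 6*k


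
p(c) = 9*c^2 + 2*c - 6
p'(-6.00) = -106.00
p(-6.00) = 306.00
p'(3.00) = 56.00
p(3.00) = 81.00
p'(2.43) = 45.74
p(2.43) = 52.00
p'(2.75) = 51.50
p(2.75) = 67.56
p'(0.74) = 15.32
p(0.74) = 0.41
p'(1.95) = 37.10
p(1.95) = 32.12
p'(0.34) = 8.12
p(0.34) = -4.28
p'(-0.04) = 1.28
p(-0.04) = -6.07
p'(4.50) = 83.00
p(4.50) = 185.25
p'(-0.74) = -11.32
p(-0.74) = -2.55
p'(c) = 18*c + 2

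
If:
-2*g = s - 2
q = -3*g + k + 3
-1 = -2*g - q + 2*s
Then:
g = 1 - s/2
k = 3*s/2 - 1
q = 3*s - 1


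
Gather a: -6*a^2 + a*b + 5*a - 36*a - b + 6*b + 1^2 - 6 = -6*a^2 + a*(b - 31) + 5*b - 5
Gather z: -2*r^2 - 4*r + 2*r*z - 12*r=-2*r^2 + 2*r*z - 16*r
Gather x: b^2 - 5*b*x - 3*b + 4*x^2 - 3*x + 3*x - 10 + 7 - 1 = b^2 - 5*b*x - 3*b + 4*x^2 - 4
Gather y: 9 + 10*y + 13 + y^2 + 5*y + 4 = y^2 + 15*y + 26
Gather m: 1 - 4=-3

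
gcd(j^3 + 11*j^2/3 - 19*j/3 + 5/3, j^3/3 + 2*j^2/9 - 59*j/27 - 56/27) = 1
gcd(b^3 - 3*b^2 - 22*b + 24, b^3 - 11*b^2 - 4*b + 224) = b + 4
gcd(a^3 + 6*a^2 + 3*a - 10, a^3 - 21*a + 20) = a^2 + 4*a - 5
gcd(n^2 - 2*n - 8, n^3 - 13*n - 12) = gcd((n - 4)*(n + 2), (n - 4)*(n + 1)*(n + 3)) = n - 4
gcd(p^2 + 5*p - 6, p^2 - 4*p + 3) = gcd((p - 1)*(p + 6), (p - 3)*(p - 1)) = p - 1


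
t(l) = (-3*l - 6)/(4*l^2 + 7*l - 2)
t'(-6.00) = 0.02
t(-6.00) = 0.12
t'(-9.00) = 0.01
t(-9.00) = 0.08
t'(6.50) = 0.02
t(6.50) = -0.12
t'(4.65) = 0.04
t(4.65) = -0.17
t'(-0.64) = 0.95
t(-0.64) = 0.84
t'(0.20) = 300.00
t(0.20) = 15.00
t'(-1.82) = 0.18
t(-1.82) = 0.36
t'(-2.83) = 0.08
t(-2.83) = 0.24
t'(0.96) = 1.49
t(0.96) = -1.06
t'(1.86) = 0.29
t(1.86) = -0.47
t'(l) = (-8*l - 7)*(-3*l - 6)/(4*l^2 + 7*l - 2)^2 - 3/(4*l^2 + 7*l - 2)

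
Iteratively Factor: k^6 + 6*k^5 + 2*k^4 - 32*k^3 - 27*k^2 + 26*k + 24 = (k - 1)*(k^5 + 7*k^4 + 9*k^3 - 23*k^2 - 50*k - 24) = (k - 1)*(k + 1)*(k^4 + 6*k^3 + 3*k^2 - 26*k - 24) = (k - 1)*(k + 1)^2*(k^3 + 5*k^2 - 2*k - 24) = (k - 2)*(k - 1)*(k + 1)^2*(k^2 + 7*k + 12) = (k - 2)*(k - 1)*(k + 1)^2*(k + 4)*(k + 3)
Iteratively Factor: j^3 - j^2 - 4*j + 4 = (j - 1)*(j^2 - 4) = (j - 1)*(j + 2)*(j - 2)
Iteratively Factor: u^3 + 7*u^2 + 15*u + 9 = (u + 1)*(u^2 + 6*u + 9) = (u + 1)*(u + 3)*(u + 3)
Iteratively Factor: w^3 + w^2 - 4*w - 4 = (w + 1)*(w^2 - 4) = (w + 1)*(w + 2)*(w - 2)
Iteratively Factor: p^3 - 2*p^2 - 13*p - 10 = (p - 5)*(p^2 + 3*p + 2) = (p - 5)*(p + 1)*(p + 2)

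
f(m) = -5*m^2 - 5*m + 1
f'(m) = -10*m - 5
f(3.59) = -81.39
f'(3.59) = -40.90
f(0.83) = -6.59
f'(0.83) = -13.30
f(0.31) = -1.03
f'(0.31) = -8.10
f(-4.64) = -83.45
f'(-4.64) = 41.40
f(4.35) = -115.36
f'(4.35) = -48.50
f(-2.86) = -25.60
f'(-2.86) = 23.60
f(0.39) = -1.71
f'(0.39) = -8.90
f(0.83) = -6.59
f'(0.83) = -13.30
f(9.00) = -449.00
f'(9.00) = -95.00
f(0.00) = 1.00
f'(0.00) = -5.00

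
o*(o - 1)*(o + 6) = o^3 + 5*o^2 - 6*o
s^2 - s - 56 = (s - 8)*(s + 7)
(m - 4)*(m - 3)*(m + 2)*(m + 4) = m^4 - m^3 - 22*m^2 + 16*m + 96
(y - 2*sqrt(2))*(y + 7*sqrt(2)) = y^2 + 5*sqrt(2)*y - 28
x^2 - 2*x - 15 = (x - 5)*(x + 3)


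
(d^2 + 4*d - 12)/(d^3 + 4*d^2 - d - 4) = (d^2 + 4*d - 12)/(d^3 + 4*d^2 - d - 4)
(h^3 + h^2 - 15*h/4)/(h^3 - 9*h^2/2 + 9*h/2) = (h + 5/2)/(h - 3)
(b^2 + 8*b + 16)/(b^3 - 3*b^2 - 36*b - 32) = (b + 4)/(b^2 - 7*b - 8)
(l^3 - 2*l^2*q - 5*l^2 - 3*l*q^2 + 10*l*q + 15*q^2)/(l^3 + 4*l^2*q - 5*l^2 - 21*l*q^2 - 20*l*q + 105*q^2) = (l + q)/(l + 7*q)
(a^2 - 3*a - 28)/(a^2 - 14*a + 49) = (a + 4)/(a - 7)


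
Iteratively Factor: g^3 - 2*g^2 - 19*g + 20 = (g + 4)*(g^2 - 6*g + 5) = (g - 1)*(g + 4)*(g - 5)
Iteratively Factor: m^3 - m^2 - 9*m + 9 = (m + 3)*(m^2 - 4*m + 3) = (m - 3)*(m + 3)*(m - 1)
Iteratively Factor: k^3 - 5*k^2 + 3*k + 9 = (k - 3)*(k^2 - 2*k - 3) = (k - 3)^2*(k + 1)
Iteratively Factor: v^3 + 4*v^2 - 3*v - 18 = (v + 3)*(v^2 + v - 6) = (v - 2)*(v + 3)*(v + 3)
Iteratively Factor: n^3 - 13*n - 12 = (n + 3)*(n^2 - 3*n - 4) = (n + 1)*(n + 3)*(n - 4)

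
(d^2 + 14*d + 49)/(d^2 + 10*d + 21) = (d + 7)/(d + 3)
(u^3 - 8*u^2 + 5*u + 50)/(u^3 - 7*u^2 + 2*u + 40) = (u - 5)/(u - 4)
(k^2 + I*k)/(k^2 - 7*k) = (k + I)/(k - 7)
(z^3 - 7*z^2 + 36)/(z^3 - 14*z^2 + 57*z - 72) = (z^2 - 4*z - 12)/(z^2 - 11*z + 24)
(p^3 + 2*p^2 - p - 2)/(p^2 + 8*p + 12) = (p^2 - 1)/(p + 6)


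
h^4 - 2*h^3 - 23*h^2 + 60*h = h*(h - 4)*(h - 3)*(h + 5)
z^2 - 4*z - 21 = (z - 7)*(z + 3)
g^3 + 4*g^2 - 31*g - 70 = (g - 5)*(g + 2)*(g + 7)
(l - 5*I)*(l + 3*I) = l^2 - 2*I*l + 15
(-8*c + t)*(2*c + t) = -16*c^2 - 6*c*t + t^2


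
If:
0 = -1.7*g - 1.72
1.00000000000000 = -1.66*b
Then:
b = -0.60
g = -1.01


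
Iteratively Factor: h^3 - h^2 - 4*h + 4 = (h - 2)*(h^2 + h - 2) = (h - 2)*(h + 2)*(h - 1)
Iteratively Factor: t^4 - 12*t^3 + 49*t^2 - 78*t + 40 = (t - 5)*(t^3 - 7*t^2 + 14*t - 8) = (t - 5)*(t - 4)*(t^2 - 3*t + 2) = (t - 5)*(t - 4)*(t - 1)*(t - 2)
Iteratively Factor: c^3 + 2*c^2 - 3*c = (c)*(c^2 + 2*c - 3) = c*(c - 1)*(c + 3)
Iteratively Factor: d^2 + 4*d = (d)*(d + 4)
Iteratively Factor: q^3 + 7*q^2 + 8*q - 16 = (q + 4)*(q^2 + 3*q - 4) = (q - 1)*(q + 4)*(q + 4)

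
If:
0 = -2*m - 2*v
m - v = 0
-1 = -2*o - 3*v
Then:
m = 0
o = 1/2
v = 0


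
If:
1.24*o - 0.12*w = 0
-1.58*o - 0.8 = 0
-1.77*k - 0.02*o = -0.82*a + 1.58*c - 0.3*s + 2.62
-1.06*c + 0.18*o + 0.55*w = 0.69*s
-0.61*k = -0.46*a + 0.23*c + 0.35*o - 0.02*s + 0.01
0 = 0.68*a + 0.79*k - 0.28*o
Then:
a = -0.95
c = -2.84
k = 0.63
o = -0.51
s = 0.06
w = -5.23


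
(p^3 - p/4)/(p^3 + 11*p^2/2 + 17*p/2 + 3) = p*(2*p - 1)/(2*(p^2 + 5*p + 6))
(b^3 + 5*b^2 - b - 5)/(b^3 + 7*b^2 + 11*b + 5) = (b - 1)/(b + 1)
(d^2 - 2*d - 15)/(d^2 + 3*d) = (d - 5)/d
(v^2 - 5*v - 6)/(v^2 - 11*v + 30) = (v + 1)/(v - 5)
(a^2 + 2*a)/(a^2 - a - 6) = a/(a - 3)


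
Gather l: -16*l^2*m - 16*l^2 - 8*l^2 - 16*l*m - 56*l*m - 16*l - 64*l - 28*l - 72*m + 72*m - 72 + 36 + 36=l^2*(-16*m - 24) + l*(-72*m - 108)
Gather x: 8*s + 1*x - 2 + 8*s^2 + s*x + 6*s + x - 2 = 8*s^2 + 14*s + x*(s + 2) - 4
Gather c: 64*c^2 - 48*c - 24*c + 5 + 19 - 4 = 64*c^2 - 72*c + 20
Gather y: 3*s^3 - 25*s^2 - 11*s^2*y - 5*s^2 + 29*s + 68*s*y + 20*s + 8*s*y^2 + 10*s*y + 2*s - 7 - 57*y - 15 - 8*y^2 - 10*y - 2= 3*s^3 - 30*s^2 + 51*s + y^2*(8*s - 8) + y*(-11*s^2 + 78*s - 67) - 24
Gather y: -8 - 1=-9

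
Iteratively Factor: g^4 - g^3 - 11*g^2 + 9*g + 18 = (g + 3)*(g^3 - 4*g^2 + g + 6) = (g - 3)*(g + 3)*(g^2 - g - 2) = (g - 3)*(g - 2)*(g + 3)*(g + 1)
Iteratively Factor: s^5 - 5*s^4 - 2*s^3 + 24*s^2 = (s - 4)*(s^4 - s^3 - 6*s^2) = s*(s - 4)*(s^3 - s^2 - 6*s) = s*(s - 4)*(s + 2)*(s^2 - 3*s) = s^2*(s - 4)*(s + 2)*(s - 3)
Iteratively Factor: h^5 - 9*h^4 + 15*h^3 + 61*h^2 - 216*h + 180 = (h - 2)*(h^4 - 7*h^3 + h^2 + 63*h - 90) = (h - 3)*(h - 2)*(h^3 - 4*h^2 - 11*h + 30) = (h - 5)*(h - 3)*(h - 2)*(h^2 + h - 6) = (h - 5)*(h - 3)*(h - 2)*(h + 3)*(h - 2)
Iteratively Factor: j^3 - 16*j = (j + 4)*(j^2 - 4*j) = (j - 4)*(j + 4)*(j)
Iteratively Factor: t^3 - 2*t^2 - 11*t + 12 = (t + 3)*(t^2 - 5*t + 4) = (t - 4)*(t + 3)*(t - 1)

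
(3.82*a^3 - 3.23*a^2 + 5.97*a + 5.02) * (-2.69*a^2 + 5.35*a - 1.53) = -10.2758*a^5 + 29.1257*a^4 - 39.1844*a^3 + 23.3776*a^2 + 17.7229*a - 7.6806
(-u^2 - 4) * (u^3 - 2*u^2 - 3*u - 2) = -u^5 + 2*u^4 - u^3 + 10*u^2 + 12*u + 8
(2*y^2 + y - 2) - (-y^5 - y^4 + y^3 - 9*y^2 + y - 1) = y^5 + y^4 - y^3 + 11*y^2 - 1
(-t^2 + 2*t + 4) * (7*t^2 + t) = -7*t^4 + 13*t^3 + 30*t^2 + 4*t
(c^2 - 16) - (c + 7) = c^2 - c - 23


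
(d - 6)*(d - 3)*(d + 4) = d^3 - 5*d^2 - 18*d + 72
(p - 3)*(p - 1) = p^2 - 4*p + 3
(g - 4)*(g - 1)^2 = g^3 - 6*g^2 + 9*g - 4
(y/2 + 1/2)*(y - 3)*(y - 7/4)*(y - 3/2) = y^4/2 - 21*y^3/8 + 49*y^2/16 + 9*y/4 - 63/16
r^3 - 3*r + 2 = (r - 1)^2*(r + 2)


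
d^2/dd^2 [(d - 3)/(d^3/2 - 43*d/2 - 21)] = 4*((3 - d)*(3*d^2 - 43)^2 + (-3*d^2 - 3*d*(d - 3) + 43)*(-d^3 + 43*d + 42))/(-d^3 + 43*d + 42)^3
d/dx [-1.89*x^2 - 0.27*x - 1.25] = -3.78*x - 0.27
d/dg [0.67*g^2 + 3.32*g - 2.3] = 1.34*g + 3.32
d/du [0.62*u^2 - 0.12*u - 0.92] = 1.24*u - 0.12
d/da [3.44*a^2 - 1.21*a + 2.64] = 6.88*a - 1.21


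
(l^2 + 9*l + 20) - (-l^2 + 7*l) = 2*l^2 + 2*l + 20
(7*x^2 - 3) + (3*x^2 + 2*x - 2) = 10*x^2 + 2*x - 5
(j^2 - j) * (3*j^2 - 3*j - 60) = 3*j^4 - 6*j^3 - 57*j^2 + 60*j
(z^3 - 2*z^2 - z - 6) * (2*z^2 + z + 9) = 2*z^5 - 3*z^4 + 5*z^3 - 31*z^2 - 15*z - 54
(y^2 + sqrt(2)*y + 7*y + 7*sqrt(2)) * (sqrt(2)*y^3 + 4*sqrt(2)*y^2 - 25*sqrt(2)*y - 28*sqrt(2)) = sqrt(2)*y^5 + 2*y^4 + 11*sqrt(2)*y^4 + 3*sqrt(2)*y^3 + 22*y^3 - 203*sqrt(2)*y^2 + 6*y^2 - 406*y - 196*sqrt(2)*y - 392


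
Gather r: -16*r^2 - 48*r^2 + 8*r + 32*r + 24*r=-64*r^2 + 64*r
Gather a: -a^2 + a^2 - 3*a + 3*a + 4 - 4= 0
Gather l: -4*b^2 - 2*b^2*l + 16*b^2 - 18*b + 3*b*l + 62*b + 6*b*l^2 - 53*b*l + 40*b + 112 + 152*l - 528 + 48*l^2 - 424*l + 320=12*b^2 + 84*b + l^2*(6*b + 48) + l*(-2*b^2 - 50*b - 272) - 96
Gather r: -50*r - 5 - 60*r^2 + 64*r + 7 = -60*r^2 + 14*r + 2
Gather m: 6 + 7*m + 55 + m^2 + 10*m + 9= m^2 + 17*m + 70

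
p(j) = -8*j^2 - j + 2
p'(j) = -16*j - 1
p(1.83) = -26.62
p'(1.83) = -30.28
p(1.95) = -30.37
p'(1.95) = -32.20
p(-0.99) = -4.85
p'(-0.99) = 14.84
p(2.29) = -42.24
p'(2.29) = -37.64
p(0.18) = 1.56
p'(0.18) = -3.88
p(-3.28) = -80.79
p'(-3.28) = 51.48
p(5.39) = -235.81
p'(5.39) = -87.24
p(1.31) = -13.04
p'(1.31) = -21.96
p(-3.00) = -67.00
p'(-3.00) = 47.00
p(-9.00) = -637.00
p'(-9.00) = 143.00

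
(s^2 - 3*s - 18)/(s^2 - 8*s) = (s^2 - 3*s - 18)/(s*(s - 8))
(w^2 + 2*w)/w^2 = (w + 2)/w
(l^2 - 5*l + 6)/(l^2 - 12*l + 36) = (l^2 - 5*l + 6)/(l^2 - 12*l + 36)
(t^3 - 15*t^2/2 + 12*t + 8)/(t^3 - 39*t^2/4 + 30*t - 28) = 2*(2*t + 1)/(4*t - 7)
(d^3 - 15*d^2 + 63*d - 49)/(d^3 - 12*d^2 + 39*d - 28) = (d - 7)/(d - 4)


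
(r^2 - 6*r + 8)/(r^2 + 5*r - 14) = (r - 4)/(r + 7)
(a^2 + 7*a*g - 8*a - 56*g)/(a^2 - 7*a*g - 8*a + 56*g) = (a + 7*g)/(a - 7*g)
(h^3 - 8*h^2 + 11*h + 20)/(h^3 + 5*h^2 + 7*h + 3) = (h^2 - 9*h + 20)/(h^2 + 4*h + 3)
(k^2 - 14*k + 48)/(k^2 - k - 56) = (k - 6)/(k + 7)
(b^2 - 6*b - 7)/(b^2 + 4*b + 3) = (b - 7)/(b + 3)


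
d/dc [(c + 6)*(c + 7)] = 2*c + 13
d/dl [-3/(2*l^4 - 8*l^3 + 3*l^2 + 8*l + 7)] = 6*(4*l^3 - 12*l^2 + 3*l + 4)/(2*l^4 - 8*l^3 + 3*l^2 + 8*l + 7)^2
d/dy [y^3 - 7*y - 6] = 3*y^2 - 7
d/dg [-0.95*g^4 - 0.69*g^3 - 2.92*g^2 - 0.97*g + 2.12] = -3.8*g^3 - 2.07*g^2 - 5.84*g - 0.97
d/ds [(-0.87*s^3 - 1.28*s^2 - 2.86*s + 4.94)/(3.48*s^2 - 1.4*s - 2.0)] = (-3.0276*s^4 + 2.436*s^3 + 16.9648*s^2 - 29.2624*s + 12.636)/(12.1104*s^4 - 9.744*s^3 - 11.96*s^2 + 5.6*s + 4.0)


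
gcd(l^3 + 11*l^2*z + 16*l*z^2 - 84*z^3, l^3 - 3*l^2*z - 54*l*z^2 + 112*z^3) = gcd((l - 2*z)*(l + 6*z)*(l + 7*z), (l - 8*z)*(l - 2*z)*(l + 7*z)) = -l^2 - 5*l*z + 14*z^2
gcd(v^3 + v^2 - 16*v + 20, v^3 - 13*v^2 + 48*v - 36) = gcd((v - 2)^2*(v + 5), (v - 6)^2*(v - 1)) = 1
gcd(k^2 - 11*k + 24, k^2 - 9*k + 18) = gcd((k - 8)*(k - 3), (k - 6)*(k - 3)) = k - 3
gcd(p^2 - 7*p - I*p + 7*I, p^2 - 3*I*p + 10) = 1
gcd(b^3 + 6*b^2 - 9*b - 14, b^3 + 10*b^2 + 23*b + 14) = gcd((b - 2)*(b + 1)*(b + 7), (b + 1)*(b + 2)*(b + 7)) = b^2 + 8*b + 7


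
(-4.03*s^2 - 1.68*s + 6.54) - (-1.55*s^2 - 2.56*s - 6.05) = -2.48*s^2 + 0.88*s + 12.59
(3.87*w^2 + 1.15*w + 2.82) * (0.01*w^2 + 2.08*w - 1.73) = 0.0387*w^4 + 8.0611*w^3 - 4.2749*w^2 + 3.8761*w - 4.8786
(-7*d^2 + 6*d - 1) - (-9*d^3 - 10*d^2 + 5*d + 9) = 9*d^3 + 3*d^2 + d - 10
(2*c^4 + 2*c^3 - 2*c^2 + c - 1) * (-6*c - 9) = -12*c^5 - 30*c^4 - 6*c^3 + 12*c^2 - 3*c + 9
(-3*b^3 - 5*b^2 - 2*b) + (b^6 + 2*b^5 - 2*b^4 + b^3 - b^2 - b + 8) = b^6 + 2*b^5 - 2*b^4 - 2*b^3 - 6*b^2 - 3*b + 8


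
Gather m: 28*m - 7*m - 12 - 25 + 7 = 21*m - 30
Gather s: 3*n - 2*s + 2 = 3*n - 2*s + 2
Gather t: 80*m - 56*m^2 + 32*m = -56*m^2 + 112*m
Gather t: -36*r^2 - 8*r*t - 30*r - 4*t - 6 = -36*r^2 - 30*r + t*(-8*r - 4) - 6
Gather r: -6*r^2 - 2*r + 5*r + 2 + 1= -6*r^2 + 3*r + 3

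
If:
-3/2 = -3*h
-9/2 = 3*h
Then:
No Solution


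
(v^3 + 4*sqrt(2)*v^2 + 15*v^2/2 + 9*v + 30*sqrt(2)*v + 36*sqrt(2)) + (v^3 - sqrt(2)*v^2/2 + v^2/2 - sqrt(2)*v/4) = 2*v^3 + 7*sqrt(2)*v^2/2 + 8*v^2 + 9*v + 119*sqrt(2)*v/4 + 36*sqrt(2)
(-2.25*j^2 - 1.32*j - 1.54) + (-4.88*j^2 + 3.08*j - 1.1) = -7.13*j^2 + 1.76*j - 2.64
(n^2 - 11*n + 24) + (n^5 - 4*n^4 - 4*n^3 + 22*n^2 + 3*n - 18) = n^5 - 4*n^4 - 4*n^3 + 23*n^2 - 8*n + 6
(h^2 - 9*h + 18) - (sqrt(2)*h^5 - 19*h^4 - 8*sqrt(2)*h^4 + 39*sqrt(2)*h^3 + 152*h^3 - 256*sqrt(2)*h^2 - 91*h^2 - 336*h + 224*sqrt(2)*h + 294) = -sqrt(2)*h^5 + 8*sqrt(2)*h^4 + 19*h^4 - 152*h^3 - 39*sqrt(2)*h^3 + 92*h^2 + 256*sqrt(2)*h^2 - 224*sqrt(2)*h + 327*h - 276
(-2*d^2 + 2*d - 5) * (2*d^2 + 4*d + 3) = -4*d^4 - 4*d^3 - 8*d^2 - 14*d - 15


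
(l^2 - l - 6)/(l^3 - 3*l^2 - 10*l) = (l - 3)/(l*(l - 5))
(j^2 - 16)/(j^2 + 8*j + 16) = (j - 4)/(j + 4)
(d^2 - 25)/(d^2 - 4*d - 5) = (d + 5)/(d + 1)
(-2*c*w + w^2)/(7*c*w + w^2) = (-2*c + w)/(7*c + w)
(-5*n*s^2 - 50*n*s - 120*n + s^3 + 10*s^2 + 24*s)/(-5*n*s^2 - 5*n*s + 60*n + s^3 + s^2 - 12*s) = (s + 6)/(s - 3)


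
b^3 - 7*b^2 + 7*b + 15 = (b - 5)*(b - 3)*(b + 1)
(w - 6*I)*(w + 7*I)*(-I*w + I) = -I*w^3 + w^2 + I*w^2 - w - 42*I*w + 42*I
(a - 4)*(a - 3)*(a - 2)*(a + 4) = a^4 - 5*a^3 - 10*a^2 + 80*a - 96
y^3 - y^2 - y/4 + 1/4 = (y - 1)*(y - 1/2)*(y + 1/2)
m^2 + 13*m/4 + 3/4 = (m + 1/4)*(m + 3)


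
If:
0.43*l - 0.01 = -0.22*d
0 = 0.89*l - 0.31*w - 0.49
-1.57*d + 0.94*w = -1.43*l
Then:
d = -0.38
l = 0.22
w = -0.96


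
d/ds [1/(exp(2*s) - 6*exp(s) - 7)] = 2*(3 - exp(s))*exp(s)/(-exp(2*s) + 6*exp(s) + 7)^2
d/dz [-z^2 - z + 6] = -2*z - 1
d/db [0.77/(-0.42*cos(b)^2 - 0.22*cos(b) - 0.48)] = -(0.6468*cos(b) + 0.1694)*sin(b)/(0.42*cos(b)^2 + 0.22*cos(b) + 0.48)^2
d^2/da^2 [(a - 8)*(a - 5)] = 2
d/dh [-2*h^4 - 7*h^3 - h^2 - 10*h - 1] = -8*h^3 - 21*h^2 - 2*h - 10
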